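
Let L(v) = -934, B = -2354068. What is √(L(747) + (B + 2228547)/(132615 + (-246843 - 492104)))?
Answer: I*√85824561551561/303166 ≈ 30.558*I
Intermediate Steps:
√(L(747) + (B + 2228547)/(132615 + (-246843 - 492104))) = √(-934 + (-2354068 + 2228547)/(132615 + (-246843 - 492104))) = √(-934 - 125521/(132615 - 738947)) = √(-934 - 125521/(-606332)) = √(-934 - 125521*(-1/606332)) = √(-934 + 125521/606332) = √(-566188567/606332) = I*√85824561551561/303166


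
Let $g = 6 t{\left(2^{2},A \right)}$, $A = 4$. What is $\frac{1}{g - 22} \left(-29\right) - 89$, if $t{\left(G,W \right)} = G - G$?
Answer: $- \frac{1929}{22} \approx -87.682$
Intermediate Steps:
$t{\left(G,W \right)} = 0$
$g = 0$ ($g = 6 \cdot 0 = 0$)
$\frac{1}{g - 22} \left(-29\right) - 89 = \frac{1}{0 - 22} \left(-29\right) - 89 = \frac{1}{-22} \left(-29\right) - 89 = \left(- \frac{1}{22}\right) \left(-29\right) - 89 = \frac{29}{22} - 89 = - \frac{1929}{22}$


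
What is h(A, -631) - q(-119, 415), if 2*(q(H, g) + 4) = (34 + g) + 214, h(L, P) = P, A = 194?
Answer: -1917/2 ≈ -958.50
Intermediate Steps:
q(H, g) = 120 + g/2 (q(H, g) = -4 + ((34 + g) + 214)/2 = -4 + (248 + g)/2 = -4 + (124 + g/2) = 120 + g/2)
h(A, -631) - q(-119, 415) = -631 - (120 + (1/2)*415) = -631 - (120 + 415/2) = -631 - 1*655/2 = -631 - 655/2 = -1917/2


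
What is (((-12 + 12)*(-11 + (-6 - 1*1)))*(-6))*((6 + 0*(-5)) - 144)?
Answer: 0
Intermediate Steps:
(((-12 + 12)*(-11 + (-6 - 1*1)))*(-6))*((6 + 0*(-5)) - 144) = ((0*(-11 + (-6 - 1)))*(-6))*((6 + 0) - 144) = ((0*(-11 - 7))*(-6))*(6 - 144) = ((0*(-18))*(-6))*(-138) = (0*(-6))*(-138) = 0*(-138) = 0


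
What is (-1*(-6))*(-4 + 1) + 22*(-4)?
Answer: -106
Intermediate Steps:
(-1*(-6))*(-4 + 1) + 22*(-4) = 6*(-3) - 88 = -18 - 88 = -106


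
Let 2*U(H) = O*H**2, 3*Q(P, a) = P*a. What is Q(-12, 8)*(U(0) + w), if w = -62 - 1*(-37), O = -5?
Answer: 800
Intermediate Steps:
Q(P, a) = P*a/3 (Q(P, a) = (P*a)/3 = P*a/3)
w = -25 (w = -62 + 37 = -25)
U(H) = -5*H**2/2 (U(H) = (-5*H**2)/2 = -5*H**2/2)
Q(-12, 8)*(U(0) + w) = ((1/3)*(-12)*8)*(-5/2*0**2 - 25) = -32*(-5/2*0 - 25) = -32*(0 - 25) = -32*(-25) = 800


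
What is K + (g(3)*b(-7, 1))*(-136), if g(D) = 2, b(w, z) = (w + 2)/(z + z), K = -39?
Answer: 641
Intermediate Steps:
b(w, z) = (2 + w)/(2*z) (b(w, z) = (2 + w)/((2*z)) = (2 + w)*(1/(2*z)) = (2 + w)/(2*z))
K + (g(3)*b(-7, 1))*(-136) = -39 + (2*((½)*(2 - 7)/1))*(-136) = -39 + (2*((½)*1*(-5)))*(-136) = -39 + (2*(-5/2))*(-136) = -39 - 5*(-136) = -39 + 680 = 641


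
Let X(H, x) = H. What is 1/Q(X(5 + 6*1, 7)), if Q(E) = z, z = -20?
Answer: -1/20 ≈ -0.050000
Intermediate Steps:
Q(E) = -20
1/Q(X(5 + 6*1, 7)) = 1/(-20) = -1/20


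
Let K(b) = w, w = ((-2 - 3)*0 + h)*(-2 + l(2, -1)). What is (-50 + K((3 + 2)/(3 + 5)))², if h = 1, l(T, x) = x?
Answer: 2809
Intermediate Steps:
w = -3 (w = ((-2 - 3)*0 + 1)*(-2 - 1) = (-5*0 + 1)*(-3) = (0 + 1)*(-3) = 1*(-3) = -3)
K(b) = -3
(-50 + K((3 + 2)/(3 + 5)))² = (-50 - 3)² = (-53)² = 2809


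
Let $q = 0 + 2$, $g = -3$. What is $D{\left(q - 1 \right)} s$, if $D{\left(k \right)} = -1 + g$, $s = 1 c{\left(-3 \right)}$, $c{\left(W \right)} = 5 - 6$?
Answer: $4$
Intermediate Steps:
$q = 2$
$c{\left(W \right)} = -1$ ($c{\left(W \right)} = 5 - 6 = -1$)
$s = -1$ ($s = 1 \left(-1\right) = -1$)
$D{\left(k \right)} = -4$ ($D{\left(k \right)} = -1 - 3 = -4$)
$D{\left(q - 1 \right)} s = \left(-4\right) \left(-1\right) = 4$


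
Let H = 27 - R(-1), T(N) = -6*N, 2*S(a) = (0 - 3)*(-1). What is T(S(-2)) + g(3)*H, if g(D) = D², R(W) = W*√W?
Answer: 234 + 9*I ≈ 234.0 + 9.0*I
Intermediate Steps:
S(a) = 3/2 (S(a) = ((0 - 3)*(-1))/2 = (-3*(-1))/2 = (½)*3 = 3/2)
R(W) = W^(3/2)
H = 27 + I (H = 27 - (-1)^(3/2) = 27 - (-1)*I = 27 + I ≈ 27.0 + 1.0*I)
T(S(-2)) + g(3)*H = -6*3/2 + 3²*(27 + I) = -9 + 9*(27 + I) = -9 + (243 + 9*I) = 234 + 9*I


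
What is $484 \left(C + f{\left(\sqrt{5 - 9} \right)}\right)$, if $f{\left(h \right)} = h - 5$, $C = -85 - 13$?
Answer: $-49852 + 968 i \approx -49852.0 + 968.0 i$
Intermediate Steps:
$C = -98$
$f{\left(h \right)} = -5 + h$
$484 \left(C + f{\left(\sqrt{5 - 9} \right)}\right) = 484 \left(-98 - \left(5 - \sqrt{5 - 9}\right)\right) = 484 \left(-98 - \left(5 - \sqrt{-4}\right)\right) = 484 \left(-98 - \left(5 - 2 i\right)\right) = 484 \left(-103 + 2 i\right) = -49852 + 968 i$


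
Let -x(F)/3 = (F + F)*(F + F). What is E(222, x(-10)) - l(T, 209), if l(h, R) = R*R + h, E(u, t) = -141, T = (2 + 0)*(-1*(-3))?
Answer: -43828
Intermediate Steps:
T = 6 (T = 2*3 = 6)
x(F) = -12*F² (x(F) = -3*(F + F)*(F + F) = -3*2*F*2*F = -12*F²)
l(h, R) = h + R² (l(h, R) = R² + h = h + R²)
E(222, x(-10)) - l(T, 209) = -141 - (6 + 209²) = -141 - (6 + 43681) = -141 - 1*43687 = -141 - 43687 = -43828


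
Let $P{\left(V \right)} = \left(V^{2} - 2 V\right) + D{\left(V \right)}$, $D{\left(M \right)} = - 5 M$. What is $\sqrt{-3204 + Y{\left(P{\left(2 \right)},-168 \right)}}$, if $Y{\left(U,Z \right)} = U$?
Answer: $i \sqrt{3214} \approx 56.692 i$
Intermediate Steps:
$P{\left(V \right)} = V^{2} - 7 V$ ($P{\left(V \right)} = \left(V^{2} - 2 V\right) - 5 V = V^{2} - 7 V$)
$\sqrt{-3204 + Y{\left(P{\left(2 \right)},-168 \right)}} = \sqrt{-3204 + 2 \left(-7 + 2\right)} = \sqrt{-3204 + 2 \left(-5\right)} = \sqrt{-3204 - 10} = \sqrt{-3214} = i \sqrt{3214}$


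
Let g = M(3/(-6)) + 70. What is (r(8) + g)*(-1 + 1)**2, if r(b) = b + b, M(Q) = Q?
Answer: 0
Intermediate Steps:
r(b) = 2*b
g = 139/2 (g = 3/(-6) + 70 = 3*(-1/6) + 70 = -1/2 + 70 = 139/2 ≈ 69.500)
(r(8) + g)*(-1 + 1)**2 = (2*8 + 139/2)*(-1 + 1)**2 = (16 + 139/2)*0**2 = (171/2)*0 = 0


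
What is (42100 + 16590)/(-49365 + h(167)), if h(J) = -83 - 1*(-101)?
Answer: -58690/49347 ≈ -1.1893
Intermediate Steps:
h(J) = 18 (h(J) = -83 + 101 = 18)
(42100 + 16590)/(-49365 + h(167)) = (42100 + 16590)/(-49365 + 18) = 58690/(-49347) = 58690*(-1/49347) = -58690/49347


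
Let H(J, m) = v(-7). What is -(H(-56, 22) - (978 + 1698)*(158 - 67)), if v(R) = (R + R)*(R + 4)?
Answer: 243474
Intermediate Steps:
v(R) = 2*R*(4 + R) (v(R) = (2*R)*(4 + R) = 2*R*(4 + R))
H(J, m) = 42 (H(J, m) = 2*(-7)*(4 - 7) = 2*(-7)*(-3) = 42)
-(H(-56, 22) - (978 + 1698)*(158 - 67)) = -(42 - (978 + 1698)*(158 - 67)) = -(42 - 2676*91) = -(42 - 1*243516) = -(42 - 243516) = -1*(-243474) = 243474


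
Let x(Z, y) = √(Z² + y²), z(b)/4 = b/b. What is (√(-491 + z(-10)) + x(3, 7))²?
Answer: -429 + 2*I*√28246 ≈ -429.0 + 336.13*I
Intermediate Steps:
z(b) = 4 (z(b) = 4*(b/b) = 4*1 = 4)
(√(-491 + z(-10)) + x(3, 7))² = (√(-491 + 4) + √(3² + 7²))² = (√(-487) + √(9 + 49))² = (I*√487 + √58)² = (√58 + I*√487)²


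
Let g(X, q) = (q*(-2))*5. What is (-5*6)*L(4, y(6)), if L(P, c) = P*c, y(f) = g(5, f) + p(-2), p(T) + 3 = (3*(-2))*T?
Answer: 6120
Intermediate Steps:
g(X, q) = -10*q (g(X, q) = -2*q*5 = -10*q)
p(T) = -3 - 6*T (p(T) = -3 + (3*(-2))*T = -3 - 6*T)
y(f) = 9 - 10*f (y(f) = -10*f + (-3 - 6*(-2)) = -10*f + (-3 + 12) = -10*f + 9 = 9 - 10*f)
(-5*6)*L(4, y(6)) = (-5*6)*(4*(9 - 10*6)) = -120*(9 - 60) = -120*(-51) = -30*(-204) = 6120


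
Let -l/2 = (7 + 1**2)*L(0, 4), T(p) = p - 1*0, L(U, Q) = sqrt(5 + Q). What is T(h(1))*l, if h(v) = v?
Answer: -48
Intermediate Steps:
T(p) = p (T(p) = p + 0 = p)
l = -48 (l = -2*(7 + 1**2)*sqrt(5 + 4) = -2*(7 + 1)*sqrt(9) = -16*3 = -2*24 = -48)
T(h(1))*l = 1*(-48) = -48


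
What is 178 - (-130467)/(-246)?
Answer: -28893/82 ≈ -352.35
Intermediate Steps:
178 - (-130467)/(-246) = 178 - (-130467)*(-1)/246 = 178 - 277*157/82 = 178 - 43489/82 = -28893/82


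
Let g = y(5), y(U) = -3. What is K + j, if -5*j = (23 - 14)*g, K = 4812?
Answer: 24087/5 ≈ 4817.4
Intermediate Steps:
g = -3
j = 27/5 (j = -(23 - 14)*(-3)/5 = -9*(-3)/5 = -1/5*(-27) = 27/5 ≈ 5.4000)
K + j = 4812 + 27/5 = 24087/5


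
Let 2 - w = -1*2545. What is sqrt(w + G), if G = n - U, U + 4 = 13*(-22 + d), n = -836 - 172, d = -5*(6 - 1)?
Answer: sqrt(2154) ≈ 46.411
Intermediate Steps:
d = -25 (d = -5*5 = -25)
w = 2547 (w = 2 - (-1)*2545 = 2 - 1*(-2545) = 2 + 2545 = 2547)
n = -1008
U = -615 (U = -4 + 13*(-22 - 25) = -4 + 13*(-47) = -4 - 611 = -615)
G = -393 (G = -1008 - 1*(-615) = -1008 + 615 = -393)
sqrt(w + G) = sqrt(2547 - 393) = sqrt(2154)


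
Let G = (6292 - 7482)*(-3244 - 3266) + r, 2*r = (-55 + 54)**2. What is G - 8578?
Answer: 15476645/2 ≈ 7.7383e+6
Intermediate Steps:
r = 1/2 (r = (-55 + 54)**2/2 = (1/2)*(-1)**2 = (1/2)*1 = 1/2 ≈ 0.50000)
G = 15493801/2 (G = (6292 - 7482)*(-3244 - 3266) + 1/2 = -1190*(-6510) + 1/2 = 7746900 + 1/2 = 15493801/2 ≈ 7.7469e+6)
G - 8578 = 15493801/2 - 8578 = 15476645/2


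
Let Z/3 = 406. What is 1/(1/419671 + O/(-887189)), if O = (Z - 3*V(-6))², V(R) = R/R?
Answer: -372327494819/619527934786 ≈ -0.60099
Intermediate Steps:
V(R) = 1
Z = 1218 (Z = 3*406 = 1218)
O = 1476225 (O = (1218 - 3*1)² = (1218 - 3)² = 1215² = 1476225)
1/(1/419671 + O/(-887189)) = 1/(1/419671 + 1476225/(-887189)) = 1/(1/419671 + 1476225*(-1/887189)) = 1/(1/419671 - 1476225/887189) = 1/(-619527934786/372327494819) = -372327494819/619527934786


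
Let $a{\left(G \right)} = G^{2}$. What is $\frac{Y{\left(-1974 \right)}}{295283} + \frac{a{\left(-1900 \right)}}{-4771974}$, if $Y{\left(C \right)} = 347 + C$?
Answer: $- \frac{536867815849}{704541399321} \approx -0.76201$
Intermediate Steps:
$\frac{Y{\left(-1974 \right)}}{295283} + \frac{a{\left(-1900 \right)}}{-4771974} = \frac{347 - 1974}{295283} + \frac{\left(-1900\right)^{2}}{-4771974} = \left(-1627\right) \frac{1}{295283} + 3610000 \left(- \frac{1}{4771974}\right) = - \frac{1627}{295283} - \frac{1805000}{2385987} = - \frac{536867815849}{704541399321}$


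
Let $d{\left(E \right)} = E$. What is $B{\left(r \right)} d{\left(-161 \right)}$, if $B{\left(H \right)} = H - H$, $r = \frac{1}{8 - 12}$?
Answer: $0$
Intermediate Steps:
$r = - \frac{1}{4}$ ($r = \frac{1}{-4} = - \frac{1}{4} \approx -0.25$)
$B{\left(H \right)} = 0$
$B{\left(r \right)} d{\left(-161 \right)} = 0 \left(-161\right) = 0$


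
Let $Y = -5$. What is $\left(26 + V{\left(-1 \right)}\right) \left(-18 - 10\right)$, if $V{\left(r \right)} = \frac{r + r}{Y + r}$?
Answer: $- \frac{2212}{3} \approx -737.33$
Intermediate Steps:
$V{\left(r \right)} = \frac{2 r}{-5 + r}$ ($V{\left(r \right)} = \frac{r + r}{-5 + r} = \frac{2 r}{-5 + r}$)
$\left(26 + V{\left(-1 \right)}\right) \left(-18 - 10\right) = \left(26 + 2 \left(-1\right) \frac{1}{-5 - 1}\right) \left(-18 - 10\right) = \left(26 + 2 \left(-1\right) \frac{1}{-6}\right) \left(-18 - 10\right) = \left(26 + 2 \left(-1\right) \left(- \frac{1}{6}\right)\right) \left(-28\right) = \left(26 + \frac{1}{3}\right) \left(-28\right) = \frac{79}{3} \left(-28\right) = - \frac{2212}{3}$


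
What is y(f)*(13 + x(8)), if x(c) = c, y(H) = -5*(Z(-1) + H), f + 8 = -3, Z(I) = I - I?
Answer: 1155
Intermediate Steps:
Z(I) = 0
f = -11 (f = -8 - 3 = -11)
y(H) = -5*H (y(H) = -5*(0 + H) = -5*H)
y(f)*(13 + x(8)) = (-5*(-11))*(13 + 8) = 55*21 = 1155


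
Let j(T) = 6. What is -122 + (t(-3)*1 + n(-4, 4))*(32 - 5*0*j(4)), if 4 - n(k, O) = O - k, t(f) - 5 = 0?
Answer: -90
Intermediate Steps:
t(f) = 5 (t(f) = 5 + 0 = 5)
n(k, O) = 4 + k - O (n(k, O) = 4 - (O - k) = 4 + (k - O) = 4 + k - O)
-122 + (t(-3)*1 + n(-4, 4))*(32 - 5*0*j(4)) = -122 + (5*1 + (4 - 4 - 1*4))*(32 - 5*0*6) = -122 + (5 + (4 - 4 - 4))*(32 - 0*6) = -122 + (5 - 4)*(32 - 1*0) = -122 + 1*(32 + 0) = -122 + 1*32 = -122 + 32 = -90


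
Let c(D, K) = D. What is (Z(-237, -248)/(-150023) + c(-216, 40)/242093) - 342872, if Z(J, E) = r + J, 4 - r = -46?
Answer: -12452945810488785/36319518139 ≈ -3.4287e+5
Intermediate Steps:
r = 50 (r = 4 - 1*(-46) = 4 + 46 = 50)
Z(J, E) = 50 + J
(Z(-237, -248)/(-150023) + c(-216, 40)/242093) - 342872 = ((50 - 237)/(-150023) - 216/242093) - 342872 = (-187*(-1/150023) - 216*1/242093) - 342872 = (187/150023 - 216/242093) - 342872 = 12866423/36319518139 - 342872 = -12452945810488785/36319518139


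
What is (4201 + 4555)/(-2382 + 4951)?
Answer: 8756/2569 ≈ 3.4083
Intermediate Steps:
(4201 + 4555)/(-2382 + 4951) = 8756/2569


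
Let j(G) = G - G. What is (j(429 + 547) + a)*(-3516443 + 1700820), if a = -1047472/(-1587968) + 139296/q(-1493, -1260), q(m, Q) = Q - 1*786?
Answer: 4142920009805983/33843568 ≈ 1.2241e+8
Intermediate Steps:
q(m, Q) = -786 + Q (q(m, Q) = Q - 786 = -786 + Q)
a = -2281817321/33843568 (a = -1047472/(-1587968) + 139296/(-786 - 1260) = -1047472*(-1/1587968) + 139296/(-2046) = 65467/99248 + 139296*(-1/2046) = 65467/99248 - 23216/341 = -2281817321/33843568 ≈ -67.422)
j(G) = 0
(j(429 + 547) + a)*(-3516443 + 1700820) = (0 - 2281817321/33843568)*(-3516443 + 1700820) = -2281817321/33843568*(-1815623) = 4142920009805983/33843568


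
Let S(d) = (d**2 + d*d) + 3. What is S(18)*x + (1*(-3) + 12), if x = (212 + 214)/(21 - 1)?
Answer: 138753/10 ≈ 13875.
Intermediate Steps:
S(d) = 3 + 2*d**2 (S(d) = (d**2 + d**2) + 3 = 2*d**2 + 3 = 3 + 2*d**2)
x = 213/10 (x = 426/20 = 426*(1/20) = 213/10 ≈ 21.300)
S(18)*x + (1*(-3) + 12) = (3 + 2*18**2)*(213/10) + (1*(-3) + 12) = (3 + 2*324)*(213/10) + (-3 + 12) = (3 + 648)*(213/10) + 9 = 651*(213/10) + 9 = 138663/10 + 9 = 138753/10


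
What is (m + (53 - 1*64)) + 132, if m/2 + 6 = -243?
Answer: -377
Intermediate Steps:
m = -498 (m = -12 + 2*(-243) = -12 - 486 = -498)
(m + (53 - 1*64)) + 132 = (-498 + (53 - 1*64)) + 132 = (-498 + (53 - 64)) + 132 = (-498 - 11) + 132 = -509 + 132 = -377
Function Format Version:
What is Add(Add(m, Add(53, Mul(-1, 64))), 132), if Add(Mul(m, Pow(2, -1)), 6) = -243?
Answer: -377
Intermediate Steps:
m = -498 (m = Add(-12, Mul(2, -243)) = Add(-12, -486) = -498)
Add(Add(m, Add(53, Mul(-1, 64))), 132) = Add(Add(-498, Add(53, Mul(-1, 64))), 132) = Add(Add(-498, Add(53, -64)), 132) = Add(Add(-498, -11), 132) = Add(-509, 132) = -377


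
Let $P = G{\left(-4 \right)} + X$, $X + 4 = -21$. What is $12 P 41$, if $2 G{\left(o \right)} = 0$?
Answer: $-12300$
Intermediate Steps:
$X = -25$ ($X = -4 - 21 = -25$)
$G{\left(o \right)} = 0$ ($G{\left(o \right)} = \frac{1}{2} \cdot 0 = 0$)
$P = -25$ ($P = 0 - 25 = -25$)
$12 P 41 = 12 \left(-25\right) 41 = \left(-300\right) 41 = -12300$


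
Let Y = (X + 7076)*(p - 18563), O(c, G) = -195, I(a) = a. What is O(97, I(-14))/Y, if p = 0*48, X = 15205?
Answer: 65/137867401 ≈ 4.7147e-7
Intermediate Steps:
p = 0
Y = -413602203 (Y = (15205 + 7076)*(0 - 18563) = 22281*(-18563) = -413602203)
O(97, I(-14))/Y = -195/(-413602203) = -195*(-1/413602203) = 65/137867401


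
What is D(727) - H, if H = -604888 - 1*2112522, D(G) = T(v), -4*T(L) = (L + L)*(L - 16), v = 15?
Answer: 5434835/2 ≈ 2.7174e+6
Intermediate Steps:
T(L) = -L*(-16 + L)/2 (T(L) = -(L + L)*(L - 16)/4 = -2*L*(-16 + L)/4 = -L*(-16 + L)/2)
D(G) = 15/2 (D(G) = (½)*15*(16 - 1*15) = (½)*15*(16 - 15) = (½)*15*1 = 15/2)
H = -2717410 (H = -604888 - 2112522 = -2717410)
D(727) - H = 15/2 - 1*(-2717410) = 15/2 + 2717410 = 5434835/2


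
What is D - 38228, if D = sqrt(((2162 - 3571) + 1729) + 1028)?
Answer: -38228 + 2*sqrt(337) ≈ -38191.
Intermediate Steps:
D = 2*sqrt(337) (D = sqrt((-1409 + 1729) + 1028) = sqrt(320 + 1028) = sqrt(1348) = 2*sqrt(337) ≈ 36.715)
D - 38228 = 2*sqrt(337) - 38228 = -38228 + 2*sqrt(337)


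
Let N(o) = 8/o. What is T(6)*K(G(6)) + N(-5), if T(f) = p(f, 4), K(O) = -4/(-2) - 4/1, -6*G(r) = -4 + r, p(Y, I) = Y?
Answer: -68/5 ≈ -13.600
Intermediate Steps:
G(r) = ⅔ - r/6 (G(r) = -(-4 + r)/6 = ⅔ - r/6)
K(O) = -2 (K(O) = -4*(-½) - 4*1 = 2 - 4 = -2)
T(f) = f
T(6)*K(G(6)) + N(-5) = 6*(-2) + 8/(-5) = -12 + 8*(-⅕) = -12 - 8/5 = -68/5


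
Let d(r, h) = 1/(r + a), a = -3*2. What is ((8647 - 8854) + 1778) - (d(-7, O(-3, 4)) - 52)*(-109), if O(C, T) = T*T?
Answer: -53370/13 ≈ -4105.4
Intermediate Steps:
a = -6
O(C, T) = T²
d(r, h) = 1/(-6 + r) (d(r, h) = 1/(r - 6) = 1/(-6 + r))
((8647 - 8854) + 1778) - (d(-7, O(-3, 4)) - 52)*(-109) = ((8647 - 8854) + 1778) - (1/(-6 - 7) - 52)*(-109) = (-207 + 1778) - (1/(-13) - 52)*(-109) = 1571 - (-1/13 - 52)*(-109) = 1571 - (-677)*(-109)/13 = 1571 - 1*73793/13 = 1571 - 73793/13 = -53370/13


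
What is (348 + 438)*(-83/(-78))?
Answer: 10873/13 ≈ 836.38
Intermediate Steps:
(348 + 438)*(-83/(-78)) = 786*(-83*(-1/78)) = 786*(83/78) = 10873/13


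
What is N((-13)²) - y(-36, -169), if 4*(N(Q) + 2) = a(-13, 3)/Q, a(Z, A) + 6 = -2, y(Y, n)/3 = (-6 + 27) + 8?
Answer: -15043/169 ≈ -89.012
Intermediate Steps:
y(Y, n) = 87 (y(Y, n) = 3*((-6 + 27) + 8) = 3*(21 + 8) = 3*29 = 87)
a(Z, A) = -8 (a(Z, A) = -6 - 2 = -8)
N(Q) = -2 - 2/Q (N(Q) = -2 + (-8/Q)/4 = -2 - 2/Q)
N((-13)²) - y(-36, -169) = (-2 - 2/((-13)²)) - 1*87 = (-2 - 2/169) - 87 = -340/169 - 87 = -15043/169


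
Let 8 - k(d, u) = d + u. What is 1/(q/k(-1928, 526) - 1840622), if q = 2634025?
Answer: -282/518528599 ≈ -5.4385e-7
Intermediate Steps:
k(d, u) = 8 - d - u (k(d, u) = 8 - (d + u) = 8 + (-d - u) = 8 - d - u)
1/(q/k(-1928, 526) - 1840622) = 1/(2634025/(8 - 1*(-1928) - 1*526) - 1840622) = 1/(2634025/(8 + 1928 - 526) - 1840622) = 1/(2634025/1410 - 1840622) = 1/(2634025*(1/1410) - 1840622) = 1/(526805/282 - 1840622) = 1/(-518528599/282) = -282/518528599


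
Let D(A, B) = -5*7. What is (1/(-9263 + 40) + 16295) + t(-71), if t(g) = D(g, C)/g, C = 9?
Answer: 10670826469/654833 ≈ 16296.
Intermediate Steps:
D(A, B) = -35
t(g) = -35/g
(1/(-9263 + 40) + 16295) + t(-71) = (1/(-9263 + 40) + 16295) - 35/(-71) = (1/(-9223) + 16295) - 35*(-1/71) = (-1/9223 + 16295) + 35/71 = 150288784/9223 + 35/71 = 10670826469/654833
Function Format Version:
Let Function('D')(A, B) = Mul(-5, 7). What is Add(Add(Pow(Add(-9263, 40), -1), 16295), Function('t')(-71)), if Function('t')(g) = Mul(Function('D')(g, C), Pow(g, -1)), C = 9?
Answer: Rational(10670826469, 654833) ≈ 16296.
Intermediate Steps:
Function('D')(A, B) = -35
Function('t')(g) = Mul(-35, Pow(g, -1))
Add(Add(Pow(Add(-9263, 40), -1), 16295), Function('t')(-71)) = Add(Add(Pow(Add(-9263, 40), -1), 16295), Mul(-35, Pow(-71, -1))) = Add(Add(Pow(-9223, -1), 16295), Mul(-35, Rational(-1, 71))) = Add(Add(Rational(-1, 9223), 16295), Rational(35, 71)) = Add(Rational(150288784, 9223), Rational(35, 71)) = Rational(10670826469, 654833)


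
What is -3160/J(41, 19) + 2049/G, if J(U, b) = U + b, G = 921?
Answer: -46457/921 ≈ -50.442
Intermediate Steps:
-3160/J(41, 19) + 2049/G = -3160/(41 + 19) + 2049/921 = -3160/60 + 2049*(1/921) = -3160*1/60 + 683/307 = -158/3 + 683/307 = -46457/921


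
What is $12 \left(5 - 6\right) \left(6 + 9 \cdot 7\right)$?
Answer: $-828$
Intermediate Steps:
$12 \left(5 - 6\right) \left(6 + 9 \cdot 7\right) = 12 \left(-1\right) \left(6 + 63\right) = \left(-12\right) 69 = -828$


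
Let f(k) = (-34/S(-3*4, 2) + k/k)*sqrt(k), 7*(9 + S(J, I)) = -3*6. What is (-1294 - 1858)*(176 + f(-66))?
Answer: -554752 - 1005488*I*sqrt(66)/81 ≈ -5.5475e+5 - 1.0085e+5*I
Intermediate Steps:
S(J, I) = -81/7 (S(J, I) = -9 + (-3*6)/7 = -9 + (1/7)*(-18) = -9 - 18/7 = -81/7)
f(k) = 319*sqrt(k)/81 (f(k) = (-34/(-81/7) + k/k)*sqrt(k) = (-34*(-7/81) + 1)*sqrt(k) = (238/81 + 1)*sqrt(k) = 319*sqrt(k)/81)
(-1294 - 1858)*(176 + f(-66)) = (-1294 - 1858)*(176 + 319*sqrt(-66)/81) = -3152*(176 + 319*(I*sqrt(66))/81) = -3152*(176 + 319*I*sqrt(66)/81) = -554752 - 1005488*I*sqrt(66)/81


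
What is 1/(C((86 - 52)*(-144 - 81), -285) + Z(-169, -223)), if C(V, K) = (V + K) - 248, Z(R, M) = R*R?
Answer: 1/20378 ≈ 4.9073e-5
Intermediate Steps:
Z(R, M) = R²
C(V, K) = -248 + K + V (C(V, K) = (K + V) - 248 = -248 + K + V)
1/(C((86 - 52)*(-144 - 81), -285) + Z(-169, -223)) = 1/((-248 - 285 + (86 - 52)*(-144 - 81)) + (-169)²) = 1/((-248 - 285 + 34*(-225)) + 28561) = 1/((-248 - 285 - 7650) + 28561) = 1/(-8183 + 28561) = 1/20378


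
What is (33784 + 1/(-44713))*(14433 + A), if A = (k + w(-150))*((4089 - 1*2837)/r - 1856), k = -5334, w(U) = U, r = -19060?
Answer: 73369228034584473327/213057445 ≈ 3.4436e+11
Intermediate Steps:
A = 48501335052/4765 (A = (-5334 - 150)*((4089 - 1*2837)/(-19060) - 1856) = -5484*((4089 - 2837)*(-1/19060) - 1856) = -5484*(1252*(-1/19060) - 1856) = -5484*(-313/4765 - 1856) = -5484*(-8844153/4765) = 48501335052/4765 ≈ 1.0179e+7)
(33784 + 1/(-44713))*(14433 + A) = (33784 + 1/(-44713))*(14433 + 48501335052/4765) = (33784 - 1/44713)*(48570108297/4765) = (1510583991/44713)*(48570108297/4765) = 73369228034584473327/213057445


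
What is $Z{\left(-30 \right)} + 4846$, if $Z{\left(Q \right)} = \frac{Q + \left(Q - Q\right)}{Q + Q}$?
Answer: $\frac{9693}{2} \approx 4846.5$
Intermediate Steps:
$Z{\left(Q \right)} = \frac{1}{2}$ ($Z{\left(Q \right)} = \frac{Q + 0}{2 Q} = Q \frac{1}{2 Q} = \frac{1}{2}$)
$Z{\left(-30 \right)} + 4846 = \frac{1}{2} + 4846 = \frac{9693}{2}$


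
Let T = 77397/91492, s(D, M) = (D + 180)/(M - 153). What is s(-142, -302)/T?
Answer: -3476696/35215635 ≈ -0.098726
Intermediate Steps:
s(D, M) = (180 + D)/(-153 + M)
T = 77397/91492 (T = 77397*(1/91492) = 77397/91492 ≈ 0.84594)
s(-142, -302)/T = ((180 - 142)/(-153 - 302))/(77397/91492) = (38/(-455))*(91492/77397) = -1/455*38*(91492/77397) = -38/455*91492/77397 = -3476696/35215635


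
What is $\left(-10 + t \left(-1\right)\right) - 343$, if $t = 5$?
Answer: $-358$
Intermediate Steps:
$\left(-10 + t \left(-1\right)\right) - 343 = \left(-10 + 5 \left(-1\right)\right) - 343 = \left(-10 - 5\right) - 343 = -15 - 343 = -358$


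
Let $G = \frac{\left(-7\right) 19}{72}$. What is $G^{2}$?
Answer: $\frac{17689}{5184} \approx 3.4122$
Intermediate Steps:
$G = - \frac{133}{72}$ ($G = \left(-133\right) \frac{1}{72} = - \frac{133}{72} \approx -1.8472$)
$G^{2} = \left(- \frac{133}{72}\right)^{2} = \frac{17689}{5184}$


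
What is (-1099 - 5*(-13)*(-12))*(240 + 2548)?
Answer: -5238652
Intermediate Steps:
(-1099 - 5*(-13)*(-12))*(240 + 2548) = (-1099 + 65*(-12))*2788 = (-1099 - 780)*2788 = -1879*2788 = -5238652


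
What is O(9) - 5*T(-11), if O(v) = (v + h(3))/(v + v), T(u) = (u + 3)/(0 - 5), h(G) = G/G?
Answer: -67/9 ≈ -7.4444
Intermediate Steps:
h(G) = 1
T(u) = -⅗ - u/5 (T(u) = (3 + u)/(-5) = (3 + u)*(-⅕) = -⅗ - u/5)
O(v) = (1 + v)/(2*v) (O(v) = (v + 1)/(v + v) = (1 + v)/((2*v)) = (1 + v)*(1/(2*v)) = (1 + v)/(2*v))
O(9) - 5*T(-11) = (½)*(1 + 9)/9 - 5*(-⅗ - ⅕*(-11)) = (½)*(⅑)*10 - 5*(-⅗ + 11/5) = 5/9 - 5*8/5 = 5/9 - 8 = -67/9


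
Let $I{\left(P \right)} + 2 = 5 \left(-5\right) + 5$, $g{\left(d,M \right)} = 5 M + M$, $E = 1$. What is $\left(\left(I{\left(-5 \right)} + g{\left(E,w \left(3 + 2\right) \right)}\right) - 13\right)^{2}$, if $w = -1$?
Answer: $4225$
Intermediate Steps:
$g{\left(d,M \right)} = 6 M$
$I{\left(P \right)} = -22$ ($I{\left(P \right)} = -2 + \left(5 \left(-5\right) + 5\right) = -2 + \left(-25 + 5\right) = -2 - 20 = -22$)
$\left(\left(I{\left(-5 \right)} + g{\left(E,w \left(3 + 2\right) \right)}\right) - 13\right)^{2} = \left(\left(-22 + 6 \left(- (3 + 2)\right)\right) - 13\right)^{2} = \left(\left(-22 + 6 \left(\left(-1\right) 5\right)\right) - 13\right)^{2} = \left(\left(-22 + 6 \left(-5\right)\right) - 13\right)^{2} = \left(\left(-22 - 30\right) - 13\right)^{2} = \left(-52 - 13\right)^{2} = \left(-65\right)^{2} = 4225$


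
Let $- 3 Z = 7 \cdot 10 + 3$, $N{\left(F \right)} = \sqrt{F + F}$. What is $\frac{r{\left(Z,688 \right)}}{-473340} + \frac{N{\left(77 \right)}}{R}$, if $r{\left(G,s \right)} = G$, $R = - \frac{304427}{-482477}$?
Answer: $\frac{73}{1420020} + \frac{482477 \sqrt{154}}{304427} \approx 19.668$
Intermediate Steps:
$R = \frac{304427}{482477}$ ($R = \left(-304427\right) \left(- \frac{1}{482477}\right) = \frac{304427}{482477} \approx 0.63097$)
$N{\left(F \right)} = \sqrt{2} \sqrt{F}$ ($N{\left(F \right)} = \sqrt{2 F} = \sqrt{2} \sqrt{F}$)
$Z = - \frac{73}{3}$ ($Z = - \frac{7 \cdot 10 + 3}{3} = - \frac{70 + 3}{3} = \left(- \frac{1}{3}\right) 73 = - \frac{73}{3} \approx -24.333$)
$\frac{r{\left(Z,688 \right)}}{-473340} + \frac{N{\left(77 \right)}}{R} = - \frac{73}{3 \left(-473340\right)} + \frac{\sqrt{2} \sqrt{77}}{\frac{304427}{482477}} = \left(- \frac{73}{3}\right) \left(- \frac{1}{473340}\right) + \sqrt{154} \cdot \frac{482477}{304427} = \frac{73}{1420020} + \frac{482477 \sqrt{154}}{304427}$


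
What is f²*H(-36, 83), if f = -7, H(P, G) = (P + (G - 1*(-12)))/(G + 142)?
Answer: 2891/225 ≈ 12.849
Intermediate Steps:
H(P, G) = (12 + G + P)/(142 + G) (H(P, G) = (P + (G + 12))/(142 + G) = (P + (12 + G))/(142 + G) = (12 + G + P)/(142 + G))
f²*H(-36, 83) = (-7)²*((12 + 83 - 36)/(142 + 83)) = 49*(59/225) = 2891/225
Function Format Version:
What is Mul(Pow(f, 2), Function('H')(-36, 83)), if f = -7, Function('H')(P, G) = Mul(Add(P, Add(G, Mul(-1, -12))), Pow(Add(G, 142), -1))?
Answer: Rational(2891, 225) ≈ 12.849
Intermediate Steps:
Function('H')(P, G) = Mul(Pow(Add(142, G), -1), Add(12, G, P)) (Function('H')(P, G) = Mul(Add(P, Add(G, 12)), Pow(Add(142, G), -1)) = Mul(Add(P, Add(12, G)), Pow(Add(142, G), -1)) = Mul(Add(12, G, P), Pow(Add(142, G), -1)) = Mul(Pow(Add(142, G), -1), Add(12, G, P)))
Mul(Pow(f, 2), Function('H')(-36, 83)) = Mul(Pow(-7, 2), Mul(Pow(Add(142, 83), -1), Add(12, 83, -36))) = Mul(49, Mul(Pow(225, -1), 59)) = Mul(49, Mul(Rational(1, 225), 59)) = Mul(49, Rational(59, 225)) = Rational(2891, 225)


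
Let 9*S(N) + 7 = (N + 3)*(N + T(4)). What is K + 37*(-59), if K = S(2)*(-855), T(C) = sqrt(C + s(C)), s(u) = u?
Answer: -2468 - 950*sqrt(2) ≈ -3811.5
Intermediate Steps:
T(C) = sqrt(2)*sqrt(C) (T(C) = sqrt(C + C) = sqrt(2*C) = sqrt(2)*sqrt(C))
S(N) = -7/9 + (3 + N)*(N + 2*sqrt(2))/9 (S(N) = -7/9 + ((N + 3)*(N + sqrt(2)*sqrt(4)))/9 = -7/9 + ((3 + N)*(N + sqrt(2)*2))/9 = -7/9 + ((3 + N)*(N + 2*sqrt(2)))/9 = -7/9 + (3 + N)*(N + 2*sqrt(2))/9)
K = -285 - 950*sqrt(2) (K = (-7/9 + (1/3)*2 + (1/9)*2**2 + 2*sqrt(2)/3 + (2/9)*2*sqrt(2))*(-855) = (-7/9 + 2/3 + (1/9)*4 + 2*sqrt(2)/3 + 4*sqrt(2)/9)*(-855) = (-7/9 + 2/3 + 4/9 + 2*sqrt(2)/3 + 4*sqrt(2)/9)*(-855) = (1/3 + 10*sqrt(2)/9)*(-855) = -285 - 950*sqrt(2) ≈ -1628.5)
K + 37*(-59) = (-285 - 950*sqrt(2)) + 37*(-59) = (-285 - 950*sqrt(2)) - 2183 = -2468 - 950*sqrt(2)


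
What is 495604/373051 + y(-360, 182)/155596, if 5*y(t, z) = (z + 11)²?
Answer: 57066539517/41460888140 ≈ 1.3764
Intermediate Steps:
y(t, z) = (11 + z)²/5 (y(t, z) = (z + 11)²/5 = (11 + z)²/5)
495604/373051 + y(-360, 182)/155596 = 495604/373051 + ((11 + 182)²/5)/155596 = 495604*(1/373051) + ((⅕)*193²)*(1/155596) = 495604/373051 + ((⅕)*37249)*(1/155596) = 495604/373051 + (37249/5)*(1/155596) = 495604/373051 + 37249/777980 = 57066539517/41460888140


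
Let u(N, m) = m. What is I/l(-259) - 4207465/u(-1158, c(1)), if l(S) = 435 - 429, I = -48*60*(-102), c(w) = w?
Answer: -4158505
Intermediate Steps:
I = 293760 (I = -2880*(-102) = 293760)
l(S) = 6
I/l(-259) - 4207465/u(-1158, c(1)) = 293760/6 - 4207465/1 = 293760*(⅙) - 4207465*1 = 48960 - 4207465 = -4158505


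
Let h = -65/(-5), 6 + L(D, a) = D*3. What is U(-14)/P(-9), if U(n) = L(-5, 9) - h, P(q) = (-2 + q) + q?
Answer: 17/10 ≈ 1.7000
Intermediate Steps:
L(D, a) = -6 + 3*D (L(D, a) = -6 + D*3 = -6 + 3*D)
P(q) = -2 + 2*q
h = 13 (h = -65*(-⅕) = 13)
U(n) = -34 (U(n) = (-6 + 3*(-5)) - 1*13 = (-6 - 15) - 13 = -21 - 13 = -34)
U(-14)/P(-9) = -34/(-2 + 2*(-9)) = -34/(-2 - 18) = -34/(-20) = -1/20*(-34) = 17/10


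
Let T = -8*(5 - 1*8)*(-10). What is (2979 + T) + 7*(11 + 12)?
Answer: 2900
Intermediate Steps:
T = -240 (T = -8*(5 - 8)*(-10) = -8*(-3)*(-10) = 24*(-10) = -240)
(2979 + T) + 7*(11 + 12) = (2979 - 240) + 7*(11 + 12) = 2739 + 7*23 = 2739 + 161 = 2900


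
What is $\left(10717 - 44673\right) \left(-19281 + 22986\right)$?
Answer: $-125806980$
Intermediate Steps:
$\left(10717 - 44673\right) \left(-19281 + 22986\right) = \left(-33956\right) 3705 = -125806980$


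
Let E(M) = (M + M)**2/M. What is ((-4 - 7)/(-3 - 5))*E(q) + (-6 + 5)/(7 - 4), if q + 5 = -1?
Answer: -100/3 ≈ -33.333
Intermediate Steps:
q = -6 (q = -5 - 1 = -6)
E(M) = 4*M (E(M) = (2*M)**2/M = (4*M**2)/M = 4*M)
((-4 - 7)/(-3 - 5))*E(q) + (-6 + 5)/(7 - 4) = ((-4 - 7)/(-3 - 5))*(4*(-6)) + (-6 + 5)/(7 - 4) = -11/(-8)*(-24) - 1/3 = -11*(-1/8)*(-24) - 1*1/3 = (11/8)*(-24) - 1/3 = -33 - 1/3 = -100/3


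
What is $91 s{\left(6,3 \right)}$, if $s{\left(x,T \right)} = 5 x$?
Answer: $2730$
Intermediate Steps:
$91 s{\left(6,3 \right)} = 91 \cdot 5 \cdot 6 = 91 \cdot 30 = 2730$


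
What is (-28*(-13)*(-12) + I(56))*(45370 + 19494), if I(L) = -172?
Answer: -294482560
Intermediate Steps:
(-28*(-13)*(-12) + I(56))*(45370 + 19494) = (-28*(-13)*(-12) - 172)*(45370 + 19494) = (364*(-12) - 172)*64864 = (-4368 - 172)*64864 = -4540*64864 = -294482560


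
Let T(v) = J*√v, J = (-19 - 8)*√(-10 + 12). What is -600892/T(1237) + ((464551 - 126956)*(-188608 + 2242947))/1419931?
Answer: 693534574705/1419931 + 300446*√2474/33399 ≈ 4.8888e+5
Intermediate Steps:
J = -27*√2 ≈ -38.184
T(v) = -27*√2*√v (T(v) = (-27*√2)*√v = -27*√2*√v)
-600892/T(1237) + ((464551 - 126956)*(-188608 + 2242947))/1419931 = -600892*(-√2474/66798) + ((464551 - 126956)*(-188608 + 2242947))/1419931 = -600892*(-√2474/66798) + (337595*2054339)*(1/1419931) = -(-300446)*√2474/33399 + 693534574705*(1/1419931) = 300446*√2474/33399 + 693534574705/1419931 = 693534574705/1419931 + 300446*√2474/33399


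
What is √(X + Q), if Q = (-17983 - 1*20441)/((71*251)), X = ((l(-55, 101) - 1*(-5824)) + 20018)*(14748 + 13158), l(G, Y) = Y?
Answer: 3*√25546971012703286/17821 ≈ 26907.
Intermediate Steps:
X = 723965358 (X = ((101 - 1*(-5824)) + 20018)*(14748 + 13158) = ((101 + 5824) + 20018)*27906 = (5925 + 20018)*27906 = 25943*27906 = 723965358)
Q = -38424/17821 (Q = (-17983 - 20441)/17821 = -38424*1/17821 = -38424/17821 ≈ -2.1561)
√(X + Q) = √(723965358 - 38424/17821) = √(12901786606494/17821) = 3*√25546971012703286/17821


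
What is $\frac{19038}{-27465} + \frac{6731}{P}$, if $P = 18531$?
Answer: $- \frac{55975421}{169651305} \approx -0.32994$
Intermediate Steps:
$\frac{19038}{-27465} + \frac{6731}{P} = \frac{19038}{-27465} + \frac{6731}{18531} = 19038 \left(- \frac{1}{27465}\right) + 6731 \cdot \frac{1}{18531} = - \frac{6346}{9155} + \frac{6731}{18531} = - \frac{55975421}{169651305}$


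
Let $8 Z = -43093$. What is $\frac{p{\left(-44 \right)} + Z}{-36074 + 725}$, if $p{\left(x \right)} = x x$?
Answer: $\frac{27605}{282792} \approx 0.097616$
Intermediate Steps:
$Z = - \frac{43093}{8}$ ($Z = \frac{1}{8} \left(-43093\right) = - \frac{43093}{8} \approx -5386.6$)
$p{\left(x \right)} = x^{2}$
$\frac{p{\left(-44 \right)} + Z}{-36074 + 725} = \frac{\left(-44\right)^{2} - \frac{43093}{8}}{-36074 + 725} = \frac{1936 - \frac{43093}{8}}{-35349} = \left(- \frac{27605}{8}\right) \left(- \frac{1}{35349}\right) = \frac{27605}{282792}$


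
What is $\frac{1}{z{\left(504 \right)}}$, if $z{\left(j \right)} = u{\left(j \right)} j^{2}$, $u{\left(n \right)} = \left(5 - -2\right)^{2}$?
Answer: $\frac{1}{12446784} \approx 8.0342 \cdot 10^{-8}$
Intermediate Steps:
$u{\left(n \right)} = 49$ ($u{\left(n \right)} = \left(5 + 2\right)^{2} = 7^{2} = 49$)
$z{\left(j \right)} = 49 j^{2}$
$\frac{1}{z{\left(504 \right)}} = \frac{1}{49 \cdot 504^{2}} = \frac{1}{49 \cdot 254016} = \frac{1}{12446784}$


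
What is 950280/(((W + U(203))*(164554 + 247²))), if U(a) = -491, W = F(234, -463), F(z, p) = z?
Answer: -950280/57969691 ≈ -0.016393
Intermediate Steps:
W = 234
950280/(((W + U(203))*(164554 + 247²))) = 950280/(((234 - 491)*(164554 + 247²))) = 950280/((-257*(164554 + 61009))) = 950280/((-257*225563)) = 950280/(-57969691) = 950280*(-1/57969691) = -950280/57969691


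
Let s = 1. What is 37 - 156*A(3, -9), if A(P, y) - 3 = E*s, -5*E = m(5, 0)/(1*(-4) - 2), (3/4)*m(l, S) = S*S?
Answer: -431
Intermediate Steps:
m(l, S) = 4*S**2/3 (m(l, S) = 4*(S*S)/3 = 4*S**2/3)
E = 0 (E = -(4/3)*0**2/(5*(1*(-4) - 2)) = -(4/3)*0/(5*(-4 - 2)) = -0/(-6) = -0*(-1)/6 = -1/5*0 = 0)
A(P, y) = 3 (A(P, y) = 3 + 0*1 = 3 + 0 = 3)
37 - 156*A(3, -9) = 37 - 156*3 = 37 - 468 = -431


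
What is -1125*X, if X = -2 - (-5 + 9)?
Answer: 6750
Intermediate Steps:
X = -6 (X = -2 - 1*4 = -2 - 4 = -6)
-1125*X = -1125*(-6) = 6750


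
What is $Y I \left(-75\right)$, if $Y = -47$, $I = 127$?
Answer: $447675$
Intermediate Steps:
$Y I \left(-75\right) = \left(-47\right) 127 \left(-75\right) = \left(-5969\right) \left(-75\right) = 447675$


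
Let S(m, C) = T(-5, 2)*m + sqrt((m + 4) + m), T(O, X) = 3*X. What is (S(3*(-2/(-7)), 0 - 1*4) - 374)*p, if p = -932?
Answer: 2406424/7 - 1864*sqrt(70)/7 ≈ 3.4155e+5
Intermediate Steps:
S(m, C) = sqrt(4 + 2*m) + 6*m (S(m, C) = (3*2)*m + sqrt((m + 4) + m) = 6*m + sqrt((4 + m) + m) = 6*m + sqrt(4 + 2*m) = sqrt(4 + 2*m) + 6*m)
(S(3*(-2/(-7)), 0 - 1*4) - 374)*p = ((sqrt(4 + 2*(3*(-2/(-7)))) + 6*(3*(-2/(-7)))) - 374)*(-932) = ((sqrt(4 + 2*(3*(-2*(-1/7)))) + 6*(3*(-2*(-1/7)))) - 374)*(-932) = ((sqrt(4 + 2*(3*(2/7))) + 6*(3*(2/7))) - 374)*(-932) = ((sqrt(4 + 2*(6/7)) + 6*(6/7)) - 374)*(-932) = ((sqrt(4 + 12/7) + 36/7) - 374)*(-932) = ((sqrt(40/7) + 36/7) - 374)*(-932) = ((2*sqrt(70)/7 + 36/7) - 374)*(-932) = ((36/7 + 2*sqrt(70)/7) - 374)*(-932) = (-2582/7 + 2*sqrt(70)/7)*(-932) = 2406424/7 - 1864*sqrt(70)/7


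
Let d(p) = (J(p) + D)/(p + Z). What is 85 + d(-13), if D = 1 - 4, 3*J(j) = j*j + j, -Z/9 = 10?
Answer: 8706/103 ≈ 84.524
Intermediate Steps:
Z = -90 (Z = -9*10 = -90)
J(j) = j/3 + j²/3 (J(j) = (j*j + j)/3 = (j² + j)/3 = (j + j²)/3 = j/3 + j²/3)
D = -3
d(p) = (-3 + p*(1 + p)/3)/(-90 + p) (d(p) = (p*(1 + p)/3 - 3)/(p - 90) = (-3 + p*(1 + p)/3)/(-90 + p))
85 + d(-13) = 85 + (-9 - 13*(1 - 13))/(3*(-90 - 13)) = 85 + (⅓)*(-9 - 13*(-12))/(-103) = 85 + (⅓)*(-1/103)*(-9 + 156) = 85 + (⅓)*(-1/103)*147 = 85 - 49/103 = 8706/103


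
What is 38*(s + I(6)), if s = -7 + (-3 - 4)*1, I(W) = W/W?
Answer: -494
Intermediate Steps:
I(W) = 1
s = -14 (s = -7 - 7*1 = -7 - 7 = -14)
38*(s + I(6)) = 38*(-14 + 1) = 38*(-13) = -494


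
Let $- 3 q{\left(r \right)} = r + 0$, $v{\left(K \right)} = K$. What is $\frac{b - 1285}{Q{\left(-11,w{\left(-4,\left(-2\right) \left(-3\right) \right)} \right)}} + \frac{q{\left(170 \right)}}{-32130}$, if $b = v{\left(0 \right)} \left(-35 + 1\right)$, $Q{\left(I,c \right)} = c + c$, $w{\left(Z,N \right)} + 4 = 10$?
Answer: $- \frac{242861}{2268} \approx -107.08$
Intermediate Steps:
$w{\left(Z,N \right)} = 6$ ($w{\left(Z,N \right)} = -4 + 10 = 6$)
$Q{\left(I,c \right)} = 2 c$
$b = 0$ ($b = 0 \left(-35 + 1\right) = 0 \left(-34\right) = 0$)
$q{\left(r \right)} = - \frac{r}{3}$ ($q{\left(r \right)} = - \frac{r + 0}{3} = - \frac{r}{3}$)
$\frac{b - 1285}{Q{\left(-11,w{\left(-4,\left(-2\right) \left(-3\right) \right)} \right)}} + \frac{q{\left(170 \right)}}{-32130} = \frac{0 - 1285}{2 \cdot 6} + \frac{\left(- \frac{1}{3}\right) 170}{-32130} = \frac{0 - 1285}{12} - - \frac{1}{567} = \left(-1285\right) \frac{1}{12} + \frac{1}{567} = - \frac{1285}{12} + \frac{1}{567} = - \frac{242861}{2268}$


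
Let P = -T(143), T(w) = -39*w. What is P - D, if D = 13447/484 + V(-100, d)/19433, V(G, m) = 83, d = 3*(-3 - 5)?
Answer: 52193519321/9405572 ≈ 5549.2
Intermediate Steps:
d = -24 (d = 3*(-8) = -24)
P = 5577 (P = -(-39)*143 = -1*(-5577) = 5577)
D = 261355723/9405572 (D = 13447/484 + 83/19433 = 261355723/9405572 ≈ 27.787)
P - D = 5577 - 1*261355723/9405572 = 5577 - 261355723/9405572 = 52193519321/9405572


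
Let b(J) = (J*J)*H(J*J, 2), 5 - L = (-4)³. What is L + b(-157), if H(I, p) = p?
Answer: 49367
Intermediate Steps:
L = 69 (L = 5 - 1*(-4)³ = 5 - 1*(-64) = 5 + 64 = 69)
b(J) = 2*J² (b(J) = (J*J)*2 = J²*2 = 2*J²)
L + b(-157) = 69 + 2*(-157)² = 69 + 2*24649 = 69 + 49298 = 49367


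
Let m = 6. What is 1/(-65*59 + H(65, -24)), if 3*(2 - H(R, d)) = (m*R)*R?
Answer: -1/12283 ≈ -8.1413e-5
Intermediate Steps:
H(R, d) = 2 - 2*R**2 (H(R, d) = 2 - 6*R*R/3 = 2 - 2*R**2)
1/(-65*59 + H(65, -24)) = 1/(-65*59 + (2 - 2*65**2)) = 1/(-3835 + (2 - 2*4225)) = 1/(-3835 + (2 - 8450)) = 1/(-3835 - 8448) = 1/(-12283) = -1/12283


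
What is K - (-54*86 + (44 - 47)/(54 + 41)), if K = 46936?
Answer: 4900103/95 ≈ 51580.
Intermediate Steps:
K - (-54*86 + (44 - 47)/(54 + 41)) = 46936 - (-54*86 + (44 - 47)/(54 + 41)) = 46936 - (-4644 - 3/95) = 46936 - 1*(-441183/95) = 46936 + 441183/95 = 4900103/95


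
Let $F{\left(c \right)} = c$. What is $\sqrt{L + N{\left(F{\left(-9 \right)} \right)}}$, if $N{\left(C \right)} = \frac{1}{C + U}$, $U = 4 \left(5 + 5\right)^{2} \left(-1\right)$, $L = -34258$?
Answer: $\frac{i \sqrt{5730712907}}{409} \approx 185.09 i$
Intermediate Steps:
$U = -400$ ($U = 4 \cdot 10^{2} \left(-1\right) = 4 \cdot 100 \left(-1\right) = 400 \left(-1\right) = -400$)
$N{\left(C \right)} = \frac{1}{-400 + C}$ ($N{\left(C \right)} = \frac{1}{C - 400} = \frac{1}{-400 + C}$)
$\sqrt{L + N{\left(F{\left(-9 \right)} \right)}} = \sqrt{-34258 + \frac{1}{-400 - 9}} = \sqrt{-34258 + \frac{1}{-409}} = \sqrt{-34258 - \frac{1}{409}} = \sqrt{- \frac{14011523}{409}} = \frac{i \sqrt{5730712907}}{409}$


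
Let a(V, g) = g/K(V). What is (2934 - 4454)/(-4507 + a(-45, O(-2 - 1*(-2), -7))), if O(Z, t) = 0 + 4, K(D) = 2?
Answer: 304/901 ≈ 0.33740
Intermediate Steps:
O(Z, t) = 4
a(V, g) = g/2
(2934 - 4454)/(-4507 + a(-45, O(-2 - 1*(-2), -7))) = (2934 - 4454)/(-4507 + (½)*4) = -1520/(-4507 + 2) = -1520/(-4505) = -1520*(-1/4505) = 304/901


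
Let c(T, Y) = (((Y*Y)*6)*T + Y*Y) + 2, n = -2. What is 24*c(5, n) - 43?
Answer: 2981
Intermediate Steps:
c(T, Y) = 2 + Y² + 6*T*Y² (c(T, Y) = ((Y²*6)*T + Y²) + 2 = ((6*Y²)*T + Y²) + 2 = (6*T*Y² + Y²) + 2 = (Y² + 6*T*Y²) + 2 = 2 + Y² + 6*T*Y²)
24*c(5, n) - 43 = 24*(2 + (-2)² + 6*5*(-2)²) - 43 = 24*(2 + 4 + 6*5*4) - 43 = 24*(2 + 4 + 120) - 43 = 24*126 - 43 = 3024 - 43 = 2981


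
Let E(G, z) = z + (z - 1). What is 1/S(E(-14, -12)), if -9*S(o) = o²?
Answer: -9/625 ≈ -0.014400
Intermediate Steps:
E(G, z) = -1 + 2*z (E(G, z) = z + (-1 + z) = -1 + 2*z)
S(o) = -o²/9
1/S(E(-14, -12)) = 1/(-(-1 + 2*(-12))²/9) = 1/(-(-1 - 24)²/9) = 1/(-⅑*(-25)²) = 1/(-⅑*625) = 1/(-625/9) = -9/625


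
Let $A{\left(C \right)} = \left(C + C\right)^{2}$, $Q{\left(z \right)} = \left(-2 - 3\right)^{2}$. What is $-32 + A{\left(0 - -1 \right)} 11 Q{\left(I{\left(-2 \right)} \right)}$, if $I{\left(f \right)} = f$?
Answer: $1068$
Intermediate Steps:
$Q{\left(z \right)} = 25$ ($Q{\left(z \right)} = \left(-5\right)^{2} = 25$)
$A{\left(C \right)} = 4 C^{2}$ ($A{\left(C \right)} = \left(2 C\right)^{2} = 4 C^{2}$)
$-32 + A{\left(0 - -1 \right)} 11 Q{\left(I{\left(-2 \right)} \right)} = -32 + 4 \left(0 - -1\right)^{2} \cdot 11 \cdot 25 = -32 + 4 \left(0 + 1\right)^{2} \cdot 275 = -32 + 4 \cdot 1^{2} \cdot 275 = -32 + 4 \cdot 1 \cdot 275 = -32 + 4 \cdot 275 = -32 + 1100 = 1068$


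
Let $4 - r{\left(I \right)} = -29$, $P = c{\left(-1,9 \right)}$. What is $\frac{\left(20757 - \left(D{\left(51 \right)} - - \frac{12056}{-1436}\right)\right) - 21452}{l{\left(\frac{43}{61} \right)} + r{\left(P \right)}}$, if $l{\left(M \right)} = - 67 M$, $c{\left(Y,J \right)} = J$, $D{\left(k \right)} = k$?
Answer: $\frac{4038200}{77903} \approx 51.836$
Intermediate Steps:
$P = 9$
$r{\left(I \right)} = 33$ ($r{\left(I \right)} = 4 - -29 = 4 + 29 = 33$)
$\frac{\left(20757 - \left(D{\left(51 \right)} - - \frac{12056}{-1436}\right)\right) - 21452}{l{\left(\frac{43}{61} \right)} + r{\left(P \right)}} = \frac{\left(20757 - \left(51 - - \frac{12056}{-1436}\right)\right) - 21452}{- 67 \cdot \frac{43}{61} + 33} = \frac{\left(20757 - \left(51 - \left(-12056\right) \left(- \frac{1}{1436}\right)\right)\right) - 21452}{- 67 \cdot 43 \cdot \frac{1}{61} + 33} = \frac{\left(20757 - \left(51 - \frac{3014}{359}\right)\right) - 21452}{\left(-67\right) \frac{43}{61} + 33} = \frac{\left(20757 - \left(51 - \frac{3014}{359}\right)\right) - 21452}{- \frac{2881}{61} + 33} = \frac{\left(20757 - \frac{15295}{359}\right) - 21452}{- \frac{868}{61}} = \left(\left(20757 - \frac{15295}{359}\right) - 21452\right) \left(- \frac{61}{868}\right) = \left(\frac{7436468}{359} - 21452\right) \left(- \frac{61}{868}\right) = \left(- \frac{264800}{359}\right) \left(- \frac{61}{868}\right) = \frac{4038200}{77903}$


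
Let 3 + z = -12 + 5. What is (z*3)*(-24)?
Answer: 720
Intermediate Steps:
z = -10 (z = -3 + (-12 + 5) = -3 - 7 = -10)
(z*3)*(-24) = -10*3*(-24) = -30*(-24) = 720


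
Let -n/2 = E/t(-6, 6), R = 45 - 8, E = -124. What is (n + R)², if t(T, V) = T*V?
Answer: 73441/81 ≈ 906.68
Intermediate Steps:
R = 37
n = -62/9 (n = -(-248)/((-6*6)) = -(-248)/(-36) = -(-248)*(-1)/36 = -2*31/9 = -62/9 ≈ -6.8889)
(n + R)² = (-62/9 + 37)² = (271/9)² = 73441/81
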